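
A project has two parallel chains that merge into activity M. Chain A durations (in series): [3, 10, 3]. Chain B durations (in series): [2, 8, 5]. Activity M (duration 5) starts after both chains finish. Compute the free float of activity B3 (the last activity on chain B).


ES(B3) = sum of predecessors on chain B = 10
EF(B3) = ES + duration = 10 + 5 = 15
Successor of B3 is M. ES(M) = max(sum(A), sum(B)) = max(16, 15) = 16
Free float = ES(successor) - EF(current) = 16 - 15 = 1

1


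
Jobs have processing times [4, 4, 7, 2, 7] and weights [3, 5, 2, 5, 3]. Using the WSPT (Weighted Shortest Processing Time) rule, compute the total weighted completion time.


Compute p/w ratios and sort ascending (WSPT): [(2, 5), (4, 5), (4, 3), (7, 3), (7, 2)]
Compute weighted completion times:
  Job (p=2,w=5): C=2, w*C=5*2=10
  Job (p=4,w=5): C=6, w*C=5*6=30
  Job (p=4,w=3): C=10, w*C=3*10=30
  Job (p=7,w=3): C=17, w*C=3*17=51
  Job (p=7,w=2): C=24, w*C=2*24=48
Total weighted completion time = 169

169


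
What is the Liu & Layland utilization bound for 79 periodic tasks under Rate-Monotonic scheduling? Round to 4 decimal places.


Compute 2^(1/79) = 1.0088126194
Subtract 1: 1.0088126194 - 1 = 0.0088126194
Multiply by n: 79 * 0.0088126194 = 0.6961969326
Round to 4 dp: 0.6962

0.6962


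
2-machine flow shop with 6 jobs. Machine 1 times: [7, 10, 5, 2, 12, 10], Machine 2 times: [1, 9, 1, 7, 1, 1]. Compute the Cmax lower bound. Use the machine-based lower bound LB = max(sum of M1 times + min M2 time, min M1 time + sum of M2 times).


LB1 = sum(M1 times) + min(M2 times) = 46 + 1 = 47
LB2 = min(M1 times) + sum(M2 times) = 2 + 20 = 22
Lower bound = max(LB1, LB2) = max(47, 22) = 47

47


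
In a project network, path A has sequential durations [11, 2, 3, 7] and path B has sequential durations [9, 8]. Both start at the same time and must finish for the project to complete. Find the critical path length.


Path A total = 11 + 2 + 3 + 7 = 23
Path B total = 9 + 8 = 17
Critical path = longest path = max(23, 17) = 23

23


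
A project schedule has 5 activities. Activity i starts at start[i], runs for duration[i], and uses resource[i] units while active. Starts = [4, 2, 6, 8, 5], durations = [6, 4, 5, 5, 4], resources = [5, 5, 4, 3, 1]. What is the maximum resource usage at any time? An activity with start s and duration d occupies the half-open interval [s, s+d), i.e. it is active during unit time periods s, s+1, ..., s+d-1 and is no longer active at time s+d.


Each activity i is active on [start_i, start_i + duration_i).
Compute total resource usage per time slot:
  t=0: active resources = [], total = 0
  t=1: active resources = [], total = 0
  t=2: active resources = [5], total = 5
  t=3: active resources = [5], total = 5
  t=4: active resources = [5, 5], total = 10
  t=5: active resources = [5, 5, 1], total = 11
  t=6: active resources = [5, 4, 1], total = 10
  t=7: active resources = [5, 4, 1], total = 10
  t=8: active resources = [5, 4, 3, 1], total = 13
  t=9: active resources = [5, 4, 3], total = 12
  t=10: active resources = [4, 3], total = 7
  t=11: active resources = [3], total = 3
  t=12: active resources = [3], total = 3
Peak resource demand = 13

13


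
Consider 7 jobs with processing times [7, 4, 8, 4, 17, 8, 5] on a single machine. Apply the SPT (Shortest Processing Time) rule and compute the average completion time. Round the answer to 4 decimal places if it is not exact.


Sort jobs by processing time (SPT order): [4, 4, 5, 7, 8, 8, 17]
Compute completion times sequentially:
  Job 1: processing = 4, completes at 4
  Job 2: processing = 4, completes at 8
  Job 3: processing = 5, completes at 13
  Job 4: processing = 7, completes at 20
  Job 5: processing = 8, completes at 28
  Job 6: processing = 8, completes at 36
  Job 7: processing = 17, completes at 53
Sum of completion times = 162
Average completion time = 162/7 = 23.1429

23.1429


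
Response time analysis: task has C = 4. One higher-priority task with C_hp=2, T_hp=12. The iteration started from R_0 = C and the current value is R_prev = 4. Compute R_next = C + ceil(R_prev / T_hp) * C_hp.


R_next = C + ceil(R_prev / T_hp) * C_hp
ceil(4 / 12) = ceil(0.3333) = 1
Interference = 1 * 2 = 2
R_next = 4 + 2 = 6

6


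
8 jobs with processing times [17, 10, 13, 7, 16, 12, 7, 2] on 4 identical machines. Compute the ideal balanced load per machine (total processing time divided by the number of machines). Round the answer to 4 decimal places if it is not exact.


Total processing time = 17 + 10 + 13 + 7 + 16 + 12 + 7 + 2 = 84
Number of machines = 4
Ideal balanced load = 84 / 4 = 21.0

21.0


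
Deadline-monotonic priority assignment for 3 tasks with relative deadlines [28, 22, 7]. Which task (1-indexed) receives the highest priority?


Sort tasks by relative deadline (ascending):
  Task 3: deadline = 7
  Task 2: deadline = 22
  Task 1: deadline = 28
Priority order (highest first): [3, 2, 1]
Highest priority task = 3

3


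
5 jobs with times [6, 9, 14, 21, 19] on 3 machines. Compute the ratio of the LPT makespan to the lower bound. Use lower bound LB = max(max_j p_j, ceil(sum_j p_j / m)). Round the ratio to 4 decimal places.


LPT order: [21, 19, 14, 9, 6]
Machine loads after assignment: [21, 25, 23]
LPT makespan = 25
Lower bound = max(max_job, ceil(total/3)) = max(21, 23) = 23
Ratio = 25 / 23 = 1.087

1.087


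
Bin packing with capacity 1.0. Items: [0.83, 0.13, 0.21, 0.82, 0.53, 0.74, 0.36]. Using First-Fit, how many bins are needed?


Place items sequentially using First-Fit:
  Item 0.83 -> new Bin 1
  Item 0.13 -> Bin 1 (now 0.96)
  Item 0.21 -> new Bin 2
  Item 0.82 -> new Bin 3
  Item 0.53 -> Bin 2 (now 0.74)
  Item 0.74 -> new Bin 4
  Item 0.36 -> new Bin 5
Total bins used = 5

5


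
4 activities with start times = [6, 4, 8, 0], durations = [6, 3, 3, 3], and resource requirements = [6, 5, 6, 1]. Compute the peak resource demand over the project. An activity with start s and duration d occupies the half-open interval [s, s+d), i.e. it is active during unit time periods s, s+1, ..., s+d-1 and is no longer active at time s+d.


Each activity i is active on [start_i, start_i + duration_i).
Compute total resource usage per time slot:
  t=0: active resources = [1], total = 1
  t=1: active resources = [1], total = 1
  t=2: active resources = [1], total = 1
  t=3: active resources = [], total = 0
  t=4: active resources = [5], total = 5
  t=5: active resources = [5], total = 5
  t=6: active resources = [6, 5], total = 11
  t=7: active resources = [6], total = 6
  t=8: active resources = [6, 6], total = 12
  t=9: active resources = [6, 6], total = 12
  t=10: active resources = [6, 6], total = 12
  t=11: active resources = [6], total = 6
Peak resource demand = 12

12


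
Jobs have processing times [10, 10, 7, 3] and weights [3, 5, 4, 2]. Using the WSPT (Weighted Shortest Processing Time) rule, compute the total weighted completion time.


Compute p/w ratios and sort ascending (WSPT): [(3, 2), (7, 4), (10, 5), (10, 3)]
Compute weighted completion times:
  Job (p=3,w=2): C=3, w*C=2*3=6
  Job (p=7,w=4): C=10, w*C=4*10=40
  Job (p=10,w=5): C=20, w*C=5*20=100
  Job (p=10,w=3): C=30, w*C=3*30=90
Total weighted completion time = 236

236


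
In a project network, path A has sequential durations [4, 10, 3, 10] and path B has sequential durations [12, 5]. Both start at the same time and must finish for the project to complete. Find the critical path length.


Path A total = 4 + 10 + 3 + 10 = 27
Path B total = 12 + 5 = 17
Critical path = longest path = max(27, 17) = 27

27


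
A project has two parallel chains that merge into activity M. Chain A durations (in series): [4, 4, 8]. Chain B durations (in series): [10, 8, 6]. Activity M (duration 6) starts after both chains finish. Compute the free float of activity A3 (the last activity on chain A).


ES(A3) = sum of predecessors on chain A = 8
EF(A3) = ES + duration = 8 + 8 = 16
Successor of A3 is M. ES(M) = max(sum(A), sum(B)) = max(16, 24) = 24
Free float = ES(successor) - EF(current) = 24 - 16 = 8

8


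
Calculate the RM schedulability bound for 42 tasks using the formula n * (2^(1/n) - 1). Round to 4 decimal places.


Compute 2^(1/42) = 1.0166404394
Subtract 1: 1.0166404394 - 1 = 0.0166404394
Multiply by n: 42 * 0.0166404394 = 0.6988984548
Round to 4 dp: 0.6989

0.6989


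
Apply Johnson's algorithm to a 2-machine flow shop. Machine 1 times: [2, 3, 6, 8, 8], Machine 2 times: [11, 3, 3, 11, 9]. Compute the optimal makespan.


Apply Johnson's rule:
  Group 1 (a <= b): [(1, 2, 11), (2, 3, 3), (4, 8, 11), (5, 8, 9)]
  Group 2 (a > b): [(3, 6, 3)]
Optimal job order: [1, 2, 4, 5, 3]
Schedule:
  Job 1: M1 done at 2, M2 done at 13
  Job 2: M1 done at 5, M2 done at 16
  Job 4: M1 done at 13, M2 done at 27
  Job 5: M1 done at 21, M2 done at 36
  Job 3: M1 done at 27, M2 done at 39
Makespan = 39

39


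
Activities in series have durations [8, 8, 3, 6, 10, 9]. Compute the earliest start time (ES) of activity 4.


Activity 4 starts after activities 1 through 3 complete.
Predecessor durations: [8, 8, 3]
ES = 8 + 8 + 3 = 19

19


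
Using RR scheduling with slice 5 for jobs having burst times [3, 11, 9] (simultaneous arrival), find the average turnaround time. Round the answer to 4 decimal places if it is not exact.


Time quantum = 5
Execution trace:
  J1 runs 3 units, time = 3
  J2 runs 5 units, time = 8
  J3 runs 5 units, time = 13
  J2 runs 5 units, time = 18
  J3 runs 4 units, time = 22
  J2 runs 1 units, time = 23
Finish times: [3, 23, 22]
Average turnaround = 48/3 = 16.0

16.0


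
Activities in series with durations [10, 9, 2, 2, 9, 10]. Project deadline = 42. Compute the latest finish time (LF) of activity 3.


LF(activity 3) = deadline - sum of successor durations
Successors: activities 4 through 6 with durations [2, 9, 10]
Sum of successor durations = 21
LF = 42 - 21 = 21

21


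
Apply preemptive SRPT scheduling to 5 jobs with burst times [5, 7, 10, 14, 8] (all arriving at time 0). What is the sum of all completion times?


Since all jobs arrive at t=0, SRPT equals SPT ordering.
SPT order: [5, 7, 8, 10, 14]
Completion times:
  Job 1: p=5, C=5
  Job 2: p=7, C=12
  Job 3: p=8, C=20
  Job 4: p=10, C=30
  Job 5: p=14, C=44
Total completion time = 5 + 12 + 20 + 30 + 44 = 111

111


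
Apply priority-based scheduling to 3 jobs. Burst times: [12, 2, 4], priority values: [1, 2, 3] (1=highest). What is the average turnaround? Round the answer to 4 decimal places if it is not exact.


Sort by priority (ascending = highest first):
Order: [(1, 12), (2, 2), (3, 4)]
Completion times:
  Priority 1, burst=12, C=12
  Priority 2, burst=2, C=14
  Priority 3, burst=4, C=18
Average turnaround = 44/3 = 14.6667

14.6667


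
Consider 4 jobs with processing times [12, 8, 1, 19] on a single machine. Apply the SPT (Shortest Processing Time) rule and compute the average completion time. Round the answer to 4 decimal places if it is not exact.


Sort jobs by processing time (SPT order): [1, 8, 12, 19]
Compute completion times sequentially:
  Job 1: processing = 1, completes at 1
  Job 2: processing = 8, completes at 9
  Job 3: processing = 12, completes at 21
  Job 4: processing = 19, completes at 40
Sum of completion times = 71
Average completion time = 71/4 = 17.75

17.75


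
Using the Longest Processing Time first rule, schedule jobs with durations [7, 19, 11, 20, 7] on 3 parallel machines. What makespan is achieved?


Sort jobs in decreasing order (LPT): [20, 19, 11, 7, 7]
Assign each job to the least loaded machine:
  Machine 1: jobs [20], load = 20
  Machine 2: jobs [19], load = 19
  Machine 3: jobs [11, 7, 7], load = 25
Makespan = max load = 25

25


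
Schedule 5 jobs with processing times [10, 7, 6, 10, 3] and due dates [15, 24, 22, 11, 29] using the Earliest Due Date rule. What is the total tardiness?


Sort by due date (EDD order): [(10, 11), (10, 15), (6, 22), (7, 24), (3, 29)]
Compute completion times and tardiness:
  Job 1: p=10, d=11, C=10, tardiness=max(0,10-11)=0
  Job 2: p=10, d=15, C=20, tardiness=max(0,20-15)=5
  Job 3: p=6, d=22, C=26, tardiness=max(0,26-22)=4
  Job 4: p=7, d=24, C=33, tardiness=max(0,33-24)=9
  Job 5: p=3, d=29, C=36, tardiness=max(0,36-29)=7
Total tardiness = 25

25


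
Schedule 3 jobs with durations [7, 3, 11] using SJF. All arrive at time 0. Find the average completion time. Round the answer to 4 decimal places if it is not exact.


SJF order (ascending): [3, 7, 11]
Completion times:
  Job 1: burst=3, C=3
  Job 2: burst=7, C=10
  Job 3: burst=11, C=21
Average completion = 34/3 = 11.3333

11.3333


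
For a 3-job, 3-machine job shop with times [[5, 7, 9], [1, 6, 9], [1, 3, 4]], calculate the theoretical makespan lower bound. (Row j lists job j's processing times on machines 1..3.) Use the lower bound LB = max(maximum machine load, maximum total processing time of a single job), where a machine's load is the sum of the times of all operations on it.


Machine loads:
  Machine 1: 5 + 1 + 1 = 7
  Machine 2: 7 + 6 + 3 = 16
  Machine 3: 9 + 9 + 4 = 22
Max machine load = 22
Job totals:
  Job 1: 21
  Job 2: 16
  Job 3: 8
Max job total = 21
Lower bound = max(22, 21) = 22

22


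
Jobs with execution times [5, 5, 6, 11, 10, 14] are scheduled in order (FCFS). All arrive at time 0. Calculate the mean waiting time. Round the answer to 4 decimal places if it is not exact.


FCFS order (as given): [5, 5, 6, 11, 10, 14]
Waiting times:
  Job 1: wait = 0
  Job 2: wait = 5
  Job 3: wait = 10
  Job 4: wait = 16
  Job 5: wait = 27
  Job 6: wait = 37
Sum of waiting times = 95
Average waiting time = 95/6 = 15.8333

15.8333


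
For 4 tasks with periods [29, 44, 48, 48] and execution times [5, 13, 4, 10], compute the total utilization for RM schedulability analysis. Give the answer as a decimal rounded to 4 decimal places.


Compute individual utilizations (exact fractions):
  Task 1: C/T = 5/29 (approx. 0.1724)
  Task 2: C/T = 13/44 (approx. 0.2955)
  Task 3: C/T = 4/48 = 1/12 (approx. 0.0833)
  Task 4: C/T = 10/48 = 5/24 (approx. 0.2083)
Total utilization U = 5/29 + 13/44 + 1/12 + 5/24 = 5815/7656
Rounded to 4 decimal places: U = 0.7595
RM (Liu & Layland) bound for 4 tasks = 0.756828; compare with U = 5815/7656 (approx. 0.759535)
bound < U <= 1, so the RM sufficient condition is not met (inconclusive; an exact test such as response-time analysis is needed).

0.7595


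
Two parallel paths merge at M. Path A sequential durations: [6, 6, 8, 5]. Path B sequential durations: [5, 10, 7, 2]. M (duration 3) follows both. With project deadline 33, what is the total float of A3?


Forward pass: ES(A3) = sum of predecessors on chain A = 12
EF = ES + duration = 12 + 8 = 20
Backward pass: LF(M) = deadline = 33; LS(M) = 33 - 3 = 30
LF(A3) = LS(M) - sum(successors on chain A) = 30 - 5 = 25
LS = LF - duration = 25 - 8 = 17
Total float = LS - ES = 17 - 12 = 5

5


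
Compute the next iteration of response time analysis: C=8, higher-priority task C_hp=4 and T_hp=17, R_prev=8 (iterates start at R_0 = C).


R_next = C + ceil(R_prev / T_hp) * C_hp
ceil(8 / 17) = ceil(0.4706) = 1
Interference = 1 * 4 = 4
R_next = 8 + 4 = 12

12


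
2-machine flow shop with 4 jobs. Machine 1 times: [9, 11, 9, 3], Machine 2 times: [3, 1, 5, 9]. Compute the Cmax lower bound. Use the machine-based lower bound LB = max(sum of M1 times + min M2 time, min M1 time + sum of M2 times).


LB1 = sum(M1 times) + min(M2 times) = 32 + 1 = 33
LB2 = min(M1 times) + sum(M2 times) = 3 + 18 = 21
Lower bound = max(LB1, LB2) = max(33, 21) = 33

33


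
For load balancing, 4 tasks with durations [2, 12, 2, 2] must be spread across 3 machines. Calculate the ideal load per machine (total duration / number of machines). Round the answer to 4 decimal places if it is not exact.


Total processing time = 2 + 12 + 2 + 2 = 18
Number of machines = 3
Ideal balanced load = 18 / 3 = 6.0

6.0


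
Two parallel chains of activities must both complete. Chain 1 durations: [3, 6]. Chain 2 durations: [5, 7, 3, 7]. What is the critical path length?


Path A total = 3 + 6 = 9
Path B total = 5 + 7 + 3 + 7 = 22
Critical path = longest path = max(9, 22) = 22

22


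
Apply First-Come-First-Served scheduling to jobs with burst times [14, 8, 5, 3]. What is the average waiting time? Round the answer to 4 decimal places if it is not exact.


FCFS order (as given): [14, 8, 5, 3]
Waiting times:
  Job 1: wait = 0
  Job 2: wait = 14
  Job 3: wait = 22
  Job 4: wait = 27
Sum of waiting times = 63
Average waiting time = 63/4 = 15.75

15.75


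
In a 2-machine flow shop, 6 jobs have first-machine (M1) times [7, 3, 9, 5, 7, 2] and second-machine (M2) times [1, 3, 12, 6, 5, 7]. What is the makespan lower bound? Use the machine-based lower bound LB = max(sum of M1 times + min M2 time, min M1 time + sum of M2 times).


LB1 = sum(M1 times) + min(M2 times) = 33 + 1 = 34
LB2 = min(M1 times) + sum(M2 times) = 2 + 34 = 36
Lower bound = max(LB1, LB2) = max(34, 36) = 36

36


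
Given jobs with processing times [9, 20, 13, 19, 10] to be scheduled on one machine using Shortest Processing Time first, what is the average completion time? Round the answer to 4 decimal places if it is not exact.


Sort jobs by processing time (SPT order): [9, 10, 13, 19, 20]
Compute completion times sequentially:
  Job 1: processing = 9, completes at 9
  Job 2: processing = 10, completes at 19
  Job 3: processing = 13, completes at 32
  Job 4: processing = 19, completes at 51
  Job 5: processing = 20, completes at 71
Sum of completion times = 182
Average completion time = 182/5 = 36.4

36.4


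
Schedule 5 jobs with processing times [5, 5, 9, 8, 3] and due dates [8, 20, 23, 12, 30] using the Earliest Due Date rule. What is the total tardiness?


Sort by due date (EDD order): [(5, 8), (8, 12), (5, 20), (9, 23), (3, 30)]
Compute completion times and tardiness:
  Job 1: p=5, d=8, C=5, tardiness=max(0,5-8)=0
  Job 2: p=8, d=12, C=13, tardiness=max(0,13-12)=1
  Job 3: p=5, d=20, C=18, tardiness=max(0,18-20)=0
  Job 4: p=9, d=23, C=27, tardiness=max(0,27-23)=4
  Job 5: p=3, d=30, C=30, tardiness=max(0,30-30)=0
Total tardiness = 5

5


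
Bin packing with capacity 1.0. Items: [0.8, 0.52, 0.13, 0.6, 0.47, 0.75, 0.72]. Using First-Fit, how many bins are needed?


Place items sequentially using First-Fit:
  Item 0.8 -> new Bin 1
  Item 0.52 -> new Bin 2
  Item 0.13 -> Bin 1 (now 0.93)
  Item 0.6 -> new Bin 3
  Item 0.47 -> Bin 2 (now 0.99)
  Item 0.75 -> new Bin 4
  Item 0.72 -> new Bin 5
Total bins used = 5

5


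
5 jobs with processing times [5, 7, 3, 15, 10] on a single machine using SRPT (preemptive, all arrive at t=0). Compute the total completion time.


Since all jobs arrive at t=0, SRPT equals SPT ordering.
SPT order: [3, 5, 7, 10, 15]
Completion times:
  Job 1: p=3, C=3
  Job 2: p=5, C=8
  Job 3: p=7, C=15
  Job 4: p=10, C=25
  Job 5: p=15, C=40
Total completion time = 3 + 8 + 15 + 25 + 40 = 91

91


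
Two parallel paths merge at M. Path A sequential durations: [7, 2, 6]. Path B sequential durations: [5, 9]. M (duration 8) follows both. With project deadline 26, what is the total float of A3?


Forward pass: ES(A3) = sum of predecessors on chain A = 9
EF = ES + duration = 9 + 6 = 15
Backward pass: LF(M) = deadline = 26; LS(M) = 26 - 8 = 18
LF(A3) = LS(M) - sum(successors on chain A) = 18 - 0 = 18
LS = LF - duration = 18 - 6 = 12
Total float = LS - ES = 12 - 9 = 3

3


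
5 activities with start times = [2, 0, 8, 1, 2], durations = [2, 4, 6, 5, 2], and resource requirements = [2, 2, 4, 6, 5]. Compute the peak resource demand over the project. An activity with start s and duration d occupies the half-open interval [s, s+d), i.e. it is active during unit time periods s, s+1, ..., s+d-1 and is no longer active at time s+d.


Each activity i is active on [start_i, start_i + duration_i).
Compute total resource usage per time slot:
  t=0: active resources = [2], total = 2
  t=1: active resources = [2, 6], total = 8
  t=2: active resources = [2, 2, 6, 5], total = 15
  t=3: active resources = [2, 2, 6, 5], total = 15
  t=4: active resources = [6], total = 6
  t=5: active resources = [6], total = 6
  t=6: active resources = [], total = 0
  t=7: active resources = [], total = 0
  t=8: active resources = [4], total = 4
  t=9: active resources = [4], total = 4
  t=10: active resources = [4], total = 4
  t=11: active resources = [4], total = 4
  t=12: active resources = [4], total = 4
  t=13: active resources = [4], total = 4
Peak resource demand = 15

15


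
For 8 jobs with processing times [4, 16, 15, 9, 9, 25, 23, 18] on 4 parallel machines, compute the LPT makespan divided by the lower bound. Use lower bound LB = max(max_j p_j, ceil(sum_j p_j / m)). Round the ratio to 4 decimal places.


LPT order: [25, 23, 18, 16, 15, 9, 9, 4]
Machine loads after assignment: [29, 32, 27, 31]
LPT makespan = 32
Lower bound = max(max_job, ceil(total/4)) = max(25, 30) = 30
Ratio = 32 / 30 = 1.0667

1.0667


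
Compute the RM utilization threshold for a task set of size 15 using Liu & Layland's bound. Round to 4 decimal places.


Compute 2^(1/15) = 1.0472941228
Subtract 1: 1.0472941228 - 1 = 0.0472941228
Multiply by n: 15 * 0.0472941228 = 0.7094118420
Round to 4 dp: 0.7094

0.7094


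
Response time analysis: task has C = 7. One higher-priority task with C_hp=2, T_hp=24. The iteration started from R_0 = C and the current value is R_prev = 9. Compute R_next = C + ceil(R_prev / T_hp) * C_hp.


R_next = C + ceil(R_prev / T_hp) * C_hp
ceil(9 / 24) = ceil(0.375) = 1
Interference = 1 * 2 = 2
R_next = 7 + 2 = 9
R_next = R_prev, so the iteration has converged (response time = 9).

9


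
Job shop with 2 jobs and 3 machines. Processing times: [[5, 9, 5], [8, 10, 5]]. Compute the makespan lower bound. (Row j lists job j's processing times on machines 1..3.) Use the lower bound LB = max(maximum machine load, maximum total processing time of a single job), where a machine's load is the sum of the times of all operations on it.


Machine loads:
  Machine 1: 5 + 8 = 13
  Machine 2: 9 + 10 = 19
  Machine 3: 5 + 5 = 10
Max machine load = 19
Job totals:
  Job 1: 19
  Job 2: 23
Max job total = 23
Lower bound = max(19, 23) = 23

23


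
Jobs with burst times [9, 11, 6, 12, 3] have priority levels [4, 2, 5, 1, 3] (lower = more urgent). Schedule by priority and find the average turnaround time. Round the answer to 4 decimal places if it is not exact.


Sort by priority (ascending = highest first):
Order: [(1, 12), (2, 11), (3, 3), (4, 9), (5, 6)]
Completion times:
  Priority 1, burst=12, C=12
  Priority 2, burst=11, C=23
  Priority 3, burst=3, C=26
  Priority 4, burst=9, C=35
  Priority 5, burst=6, C=41
Average turnaround = 137/5 = 27.4

27.4


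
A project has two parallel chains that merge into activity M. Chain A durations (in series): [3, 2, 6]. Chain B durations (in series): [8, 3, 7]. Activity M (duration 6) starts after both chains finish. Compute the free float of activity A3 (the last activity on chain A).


ES(A3) = sum of predecessors on chain A = 5
EF(A3) = ES + duration = 5 + 6 = 11
Successor of A3 is M. ES(M) = max(sum(A), sum(B)) = max(11, 18) = 18
Free float = ES(successor) - EF(current) = 18 - 11 = 7

7


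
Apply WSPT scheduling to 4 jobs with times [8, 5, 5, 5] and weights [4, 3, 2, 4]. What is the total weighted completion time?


Compute p/w ratios and sort ascending (WSPT): [(5, 4), (5, 3), (8, 4), (5, 2)]
Compute weighted completion times:
  Job (p=5,w=4): C=5, w*C=4*5=20
  Job (p=5,w=3): C=10, w*C=3*10=30
  Job (p=8,w=4): C=18, w*C=4*18=72
  Job (p=5,w=2): C=23, w*C=2*23=46
Total weighted completion time = 168

168


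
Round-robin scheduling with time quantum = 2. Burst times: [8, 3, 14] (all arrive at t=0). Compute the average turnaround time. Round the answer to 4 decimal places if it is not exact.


Time quantum = 2
Execution trace:
  J1 runs 2 units, time = 2
  J2 runs 2 units, time = 4
  J3 runs 2 units, time = 6
  J1 runs 2 units, time = 8
  J2 runs 1 units, time = 9
  J3 runs 2 units, time = 11
  J1 runs 2 units, time = 13
  J3 runs 2 units, time = 15
  J1 runs 2 units, time = 17
  J3 runs 2 units, time = 19
  J3 runs 2 units, time = 21
  J3 runs 2 units, time = 23
  J3 runs 2 units, time = 25
Finish times: [17, 9, 25]
Average turnaround = 51/3 = 17.0

17.0


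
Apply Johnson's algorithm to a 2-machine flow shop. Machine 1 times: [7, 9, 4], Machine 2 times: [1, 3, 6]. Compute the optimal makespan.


Apply Johnson's rule:
  Group 1 (a <= b): [(3, 4, 6)]
  Group 2 (a > b): [(2, 9, 3), (1, 7, 1)]
Optimal job order: [3, 2, 1]
Schedule:
  Job 3: M1 done at 4, M2 done at 10
  Job 2: M1 done at 13, M2 done at 16
  Job 1: M1 done at 20, M2 done at 21
Makespan = 21

21


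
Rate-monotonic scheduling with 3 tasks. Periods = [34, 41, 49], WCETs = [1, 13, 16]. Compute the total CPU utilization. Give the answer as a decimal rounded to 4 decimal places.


Compute individual utilizations (exact fractions):
  Task 1: C/T = 1/34 (approx. 0.0294)
  Task 2: C/T = 13/41 (approx. 0.3171)
  Task 3: C/T = 16/49 (approx. 0.3265)
Total utilization U = 1/34 + 13/41 + 16/49 = 45971/68306
Rounded to 4 decimal places: U = 0.6730
RM (Liu & Layland) bound for 3 tasks = 0.779763; compare with U = 45971/68306 (approx. 0.673016)
U <= bound, so schedulable by RM sufficient condition.

0.6730


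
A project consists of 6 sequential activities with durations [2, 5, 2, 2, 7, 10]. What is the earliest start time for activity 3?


Activity 3 starts after activities 1 through 2 complete.
Predecessor durations: [2, 5]
ES = 2 + 5 = 7

7


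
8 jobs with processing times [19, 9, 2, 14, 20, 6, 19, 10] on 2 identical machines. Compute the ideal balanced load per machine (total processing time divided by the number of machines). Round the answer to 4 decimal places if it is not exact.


Total processing time = 19 + 9 + 2 + 14 + 20 + 6 + 19 + 10 = 99
Number of machines = 2
Ideal balanced load = 99 / 2 = 49.5

49.5


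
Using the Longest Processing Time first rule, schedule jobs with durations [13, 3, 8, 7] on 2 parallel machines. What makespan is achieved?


Sort jobs in decreasing order (LPT): [13, 8, 7, 3]
Assign each job to the least loaded machine:
  Machine 1: jobs [13, 3], load = 16
  Machine 2: jobs [8, 7], load = 15
Makespan = max load = 16

16


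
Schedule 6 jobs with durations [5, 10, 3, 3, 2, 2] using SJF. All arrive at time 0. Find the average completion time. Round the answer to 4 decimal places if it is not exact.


SJF order (ascending): [2, 2, 3, 3, 5, 10]
Completion times:
  Job 1: burst=2, C=2
  Job 2: burst=2, C=4
  Job 3: burst=3, C=7
  Job 4: burst=3, C=10
  Job 5: burst=5, C=15
  Job 6: burst=10, C=25
Average completion = 63/6 = 10.5

10.5


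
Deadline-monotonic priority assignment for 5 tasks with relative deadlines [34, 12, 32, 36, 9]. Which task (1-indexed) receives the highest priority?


Sort tasks by relative deadline (ascending):
  Task 5: deadline = 9
  Task 2: deadline = 12
  Task 3: deadline = 32
  Task 1: deadline = 34
  Task 4: deadline = 36
Priority order (highest first): [5, 2, 3, 1, 4]
Highest priority task = 5

5


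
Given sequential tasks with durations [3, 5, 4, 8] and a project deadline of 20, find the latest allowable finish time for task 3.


LF(activity 3) = deadline - sum of successor durations
Successors: activities 4 through 4 with durations [8]
Sum of successor durations = 8
LF = 20 - 8 = 12

12


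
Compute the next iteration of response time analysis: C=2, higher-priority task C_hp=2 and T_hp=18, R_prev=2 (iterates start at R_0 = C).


R_next = C + ceil(R_prev / T_hp) * C_hp
ceil(2 / 18) = ceil(0.1111) = 1
Interference = 1 * 2 = 2
R_next = 2 + 2 = 4

4


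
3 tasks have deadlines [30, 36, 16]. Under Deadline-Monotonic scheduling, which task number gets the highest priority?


Sort tasks by relative deadline (ascending):
  Task 3: deadline = 16
  Task 1: deadline = 30
  Task 2: deadline = 36
Priority order (highest first): [3, 1, 2]
Highest priority task = 3

3


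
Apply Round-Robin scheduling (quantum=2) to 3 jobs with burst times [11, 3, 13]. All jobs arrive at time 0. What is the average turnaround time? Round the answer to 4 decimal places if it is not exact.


Time quantum = 2
Execution trace:
  J1 runs 2 units, time = 2
  J2 runs 2 units, time = 4
  J3 runs 2 units, time = 6
  J1 runs 2 units, time = 8
  J2 runs 1 units, time = 9
  J3 runs 2 units, time = 11
  J1 runs 2 units, time = 13
  J3 runs 2 units, time = 15
  J1 runs 2 units, time = 17
  J3 runs 2 units, time = 19
  J1 runs 2 units, time = 21
  J3 runs 2 units, time = 23
  J1 runs 1 units, time = 24
  J3 runs 2 units, time = 26
  J3 runs 1 units, time = 27
Finish times: [24, 9, 27]
Average turnaround = 60/3 = 20.0

20.0


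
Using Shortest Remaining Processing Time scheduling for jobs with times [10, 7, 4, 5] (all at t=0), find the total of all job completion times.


Since all jobs arrive at t=0, SRPT equals SPT ordering.
SPT order: [4, 5, 7, 10]
Completion times:
  Job 1: p=4, C=4
  Job 2: p=5, C=9
  Job 3: p=7, C=16
  Job 4: p=10, C=26
Total completion time = 4 + 9 + 16 + 26 = 55

55


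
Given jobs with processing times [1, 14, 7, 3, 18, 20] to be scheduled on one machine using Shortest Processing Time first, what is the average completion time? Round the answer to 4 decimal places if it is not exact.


Sort jobs by processing time (SPT order): [1, 3, 7, 14, 18, 20]
Compute completion times sequentially:
  Job 1: processing = 1, completes at 1
  Job 2: processing = 3, completes at 4
  Job 3: processing = 7, completes at 11
  Job 4: processing = 14, completes at 25
  Job 5: processing = 18, completes at 43
  Job 6: processing = 20, completes at 63
Sum of completion times = 147
Average completion time = 147/6 = 24.5

24.5


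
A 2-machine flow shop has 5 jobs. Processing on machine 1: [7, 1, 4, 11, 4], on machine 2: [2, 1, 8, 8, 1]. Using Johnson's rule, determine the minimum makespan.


Apply Johnson's rule:
  Group 1 (a <= b): [(2, 1, 1), (3, 4, 8)]
  Group 2 (a > b): [(4, 11, 8), (1, 7, 2), (5, 4, 1)]
Optimal job order: [2, 3, 4, 1, 5]
Schedule:
  Job 2: M1 done at 1, M2 done at 2
  Job 3: M1 done at 5, M2 done at 13
  Job 4: M1 done at 16, M2 done at 24
  Job 1: M1 done at 23, M2 done at 26
  Job 5: M1 done at 27, M2 done at 28
Makespan = 28

28


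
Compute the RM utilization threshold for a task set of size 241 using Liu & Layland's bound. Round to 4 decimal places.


Compute 2^(1/241) = 1.0028802694
Subtract 1: 1.0028802694 - 1 = 0.0028802694
Multiply by n: 241 * 0.0028802694 = 0.6941449254
Round to 4 dp: 0.6941

0.6941


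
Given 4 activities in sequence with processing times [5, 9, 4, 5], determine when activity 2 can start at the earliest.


Activity 2 starts after activities 1 through 1 complete.
Predecessor durations: [5]
ES = 5 = 5

5


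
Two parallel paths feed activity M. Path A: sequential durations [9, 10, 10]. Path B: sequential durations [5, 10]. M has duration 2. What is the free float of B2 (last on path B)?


ES(B2) = sum of predecessors on chain B = 5
EF(B2) = ES + duration = 5 + 10 = 15
Successor of B2 is M. ES(M) = max(sum(A), sum(B)) = max(29, 15) = 29
Free float = ES(successor) - EF(current) = 29 - 15 = 14

14


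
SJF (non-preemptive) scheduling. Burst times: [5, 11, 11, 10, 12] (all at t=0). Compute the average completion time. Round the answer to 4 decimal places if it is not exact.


SJF order (ascending): [5, 10, 11, 11, 12]
Completion times:
  Job 1: burst=5, C=5
  Job 2: burst=10, C=15
  Job 3: burst=11, C=26
  Job 4: burst=11, C=37
  Job 5: burst=12, C=49
Average completion = 132/5 = 26.4

26.4


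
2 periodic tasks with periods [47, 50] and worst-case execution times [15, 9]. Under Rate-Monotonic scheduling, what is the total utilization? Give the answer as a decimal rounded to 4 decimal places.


Compute individual utilizations (exact fractions):
  Task 1: C/T = 15/47 (approx. 0.3191)
  Task 2: C/T = 9/50 (approx. 0.18)
Total utilization U = 15/47 + 9/50 = 1173/2350
Rounded to 4 decimal places: U = 0.4991
RM (Liu & Layland) bound for 2 tasks = 0.828427; compare with U = 1173/2350 (approx. 0.499149)
U <= bound, so schedulable by RM sufficient condition.

0.4991


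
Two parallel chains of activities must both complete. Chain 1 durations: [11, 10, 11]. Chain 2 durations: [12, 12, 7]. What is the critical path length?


Path A total = 11 + 10 + 11 = 32
Path B total = 12 + 12 + 7 = 31
Critical path = longest path = max(32, 31) = 32

32


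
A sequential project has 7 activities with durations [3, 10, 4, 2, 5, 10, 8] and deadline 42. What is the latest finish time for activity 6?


LF(activity 6) = deadline - sum of successor durations
Successors: activities 7 through 7 with durations [8]
Sum of successor durations = 8
LF = 42 - 8 = 34

34


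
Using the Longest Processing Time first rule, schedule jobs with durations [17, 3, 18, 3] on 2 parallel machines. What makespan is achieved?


Sort jobs in decreasing order (LPT): [18, 17, 3, 3]
Assign each job to the least loaded machine:
  Machine 1: jobs [18, 3], load = 21
  Machine 2: jobs [17, 3], load = 20
Makespan = max load = 21

21


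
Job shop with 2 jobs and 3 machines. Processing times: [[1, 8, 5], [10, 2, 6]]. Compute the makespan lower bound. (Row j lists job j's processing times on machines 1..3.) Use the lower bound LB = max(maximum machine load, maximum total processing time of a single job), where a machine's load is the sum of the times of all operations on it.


Machine loads:
  Machine 1: 1 + 10 = 11
  Machine 2: 8 + 2 = 10
  Machine 3: 5 + 6 = 11
Max machine load = 11
Job totals:
  Job 1: 14
  Job 2: 18
Max job total = 18
Lower bound = max(11, 18) = 18

18


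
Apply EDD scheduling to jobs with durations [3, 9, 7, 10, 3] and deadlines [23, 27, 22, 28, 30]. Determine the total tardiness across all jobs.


Sort by due date (EDD order): [(7, 22), (3, 23), (9, 27), (10, 28), (3, 30)]
Compute completion times and tardiness:
  Job 1: p=7, d=22, C=7, tardiness=max(0,7-22)=0
  Job 2: p=3, d=23, C=10, tardiness=max(0,10-23)=0
  Job 3: p=9, d=27, C=19, tardiness=max(0,19-27)=0
  Job 4: p=10, d=28, C=29, tardiness=max(0,29-28)=1
  Job 5: p=3, d=30, C=32, tardiness=max(0,32-30)=2
Total tardiness = 3

3


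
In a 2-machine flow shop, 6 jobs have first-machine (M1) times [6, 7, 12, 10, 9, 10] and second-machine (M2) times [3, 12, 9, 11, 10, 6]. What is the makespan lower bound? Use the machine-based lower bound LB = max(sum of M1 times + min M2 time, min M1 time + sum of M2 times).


LB1 = sum(M1 times) + min(M2 times) = 54 + 3 = 57
LB2 = min(M1 times) + sum(M2 times) = 6 + 51 = 57
Lower bound = max(LB1, LB2) = max(57, 57) = 57

57


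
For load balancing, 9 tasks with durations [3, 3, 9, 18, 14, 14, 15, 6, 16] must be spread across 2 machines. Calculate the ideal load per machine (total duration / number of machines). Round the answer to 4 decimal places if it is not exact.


Total processing time = 3 + 3 + 9 + 18 + 14 + 14 + 15 + 6 + 16 = 98
Number of machines = 2
Ideal balanced load = 98 / 2 = 49.0

49.0


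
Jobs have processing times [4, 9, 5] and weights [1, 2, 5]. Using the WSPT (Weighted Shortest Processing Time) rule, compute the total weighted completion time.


Compute p/w ratios and sort ascending (WSPT): [(5, 5), (4, 1), (9, 2)]
Compute weighted completion times:
  Job (p=5,w=5): C=5, w*C=5*5=25
  Job (p=4,w=1): C=9, w*C=1*9=9
  Job (p=9,w=2): C=18, w*C=2*18=36
Total weighted completion time = 70

70


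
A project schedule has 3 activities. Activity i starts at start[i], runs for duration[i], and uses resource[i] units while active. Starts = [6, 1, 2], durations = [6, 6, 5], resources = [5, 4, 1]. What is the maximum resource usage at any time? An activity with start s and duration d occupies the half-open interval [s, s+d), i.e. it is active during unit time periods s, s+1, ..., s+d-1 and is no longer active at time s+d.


Each activity i is active on [start_i, start_i + duration_i).
Compute total resource usage per time slot:
  t=0: active resources = [], total = 0
  t=1: active resources = [4], total = 4
  t=2: active resources = [4, 1], total = 5
  t=3: active resources = [4, 1], total = 5
  t=4: active resources = [4, 1], total = 5
  t=5: active resources = [4, 1], total = 5
  t=6: active resources = [5, 4, 1], total = 10
  t=7: active resources = [5], total = 5
  t=8: active resources = [5], total = 5
  t=9: active resources = [5], total = 5
  t=10: active resources = [5], total = 5
  t=11: active resources = [5], total = 5
Peak resource demand = 10

10


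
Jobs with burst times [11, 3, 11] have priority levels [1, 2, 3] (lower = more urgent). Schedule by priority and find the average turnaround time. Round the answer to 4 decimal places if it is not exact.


Sort by priority (ascending = highest first):
Order: [(1, 11), (2, 3), (3, 11)]
Completion times:
  Priority 1, burst=11, C=11
  Priority 2, burst=3, C=14
  Priority 3, burst=11, C=25
Average turnaround = 50/3 = 16.6667

16.6667


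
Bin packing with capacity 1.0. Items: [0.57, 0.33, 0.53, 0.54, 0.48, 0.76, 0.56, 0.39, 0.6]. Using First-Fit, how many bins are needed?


Place items sequentially using First-Fit:
  Item 0.57 -> new Bin 1
  Item 0.33 -> Bin 1 (now 0.9)
  Item 0.53 -> new Bin 2
  Item 0.54 -> new Bin 3
  Item 0.48 -> new Bin 4
  Item 0.76 -> new Bin 5
  Item 0.56 -> new Bin 6
  Item 0.39 -> Bin 2 (now 0.92)
  Item 0.6 -> new Bin 7
Total bins used = 7

7


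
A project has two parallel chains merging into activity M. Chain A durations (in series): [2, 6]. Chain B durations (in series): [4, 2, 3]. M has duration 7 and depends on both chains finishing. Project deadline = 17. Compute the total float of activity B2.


Forward pass: ES(B2) = sum of predecessors on chain B = 4
EF = ES + duration = 4 + 2 = 6
Backward pass: LF(M) = deadline = 17; LS(M) = 17 - 7 = 10
LF(B2) = LS(M) - sum(successors on chain B) = 10 - 3 = 7
LS = LF - duration = 7 - 2 = 5
Total float = LS - ES = 5 - 4 = 1

1


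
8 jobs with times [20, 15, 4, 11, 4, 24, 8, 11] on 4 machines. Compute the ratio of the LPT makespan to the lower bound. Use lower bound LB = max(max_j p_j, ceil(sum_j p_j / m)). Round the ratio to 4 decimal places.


LPT order: [24, 20, 15, 11, 11, 8, 4, 4]
Machine loads after assignment: [24, 24, 23, 26]
LPT makespan = 26
Lower bound = max(max_job, ceil(total/4)) = max(24, 25) = 25
Ratio = 26 / 25 = 1.04

1.04


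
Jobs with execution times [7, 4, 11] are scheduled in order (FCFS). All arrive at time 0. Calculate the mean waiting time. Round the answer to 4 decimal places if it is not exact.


FCFS order (as given): [7, 4, 11]
Waiting times:
  Job 1: wait = 0
  Job 2: wait = 7
  Job 3: wait = 11
Sum of waiting times = 18
Average waiting time = 18/3 = 6.0

6.0


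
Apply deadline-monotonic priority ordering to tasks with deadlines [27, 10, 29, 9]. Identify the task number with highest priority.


Sort tasks by relative deadline (ascending):
  Task 4: deadline = 9
  Task 2: deadline = 10
  Task 1: deadline = 27
  Task 3: deadline = 29
Priority order (highest first): [4, 2, 1, 3]
Highest priority task = 4

4


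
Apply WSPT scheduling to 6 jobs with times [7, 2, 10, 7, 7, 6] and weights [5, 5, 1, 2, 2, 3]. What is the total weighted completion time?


Compute p/w ratios and sort ascending (WSPT): [(2, 5), (7, 5), (6, 3), (7, 2), (7, 2), (10, 1)]
Compute weighted completion times:
  Job (p=2,w=5): C=2, w*C=5*2=10
  Job (p=7,w=5): C=9, w*C=5*9=45
  Job (p=6,w=3): C=15, w*C=3*15=45
  Job (p=7,w=2): C=22, w*C=2*22=44
  Job (p=7,w=2): C=29, w*C=2*29=58
  Job (p=10,w=1): C=39, w*C=1*39=39
Total weighted completion time = 241

241


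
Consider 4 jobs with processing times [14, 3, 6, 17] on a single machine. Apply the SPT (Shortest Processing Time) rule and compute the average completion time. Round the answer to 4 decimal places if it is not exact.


Sort jobs by processing time (SPT order): [3, 6, 14, 17]
Compute completion times sequentially:
  Job 1: processing = 3, completes at 3
  Job 2: processing = 6, completes at 9
  Job 3: processing = 14, completes at 23
  Job 4: processing = 17, completes at 40
Sum of completion times = 75
Average completion time = 75/4 = 18.75

18.75
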